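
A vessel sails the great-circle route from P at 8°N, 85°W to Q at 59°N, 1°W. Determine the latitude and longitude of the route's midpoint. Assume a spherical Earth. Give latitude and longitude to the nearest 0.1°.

≈ 40.6°N, 58.9°W

Convert each endpoint to a unit vector on the sphere (x = cos φ cos λ, y = cos φ sin λ, z = sin φ).
The central angle between the endpoints is δ = arccos(p₁·p₂) ≈ 1.397 rad (80.1°).
Interpolate at f = 1/2 with slerp weights a = sin((1−f)δ)/sin δ ≈ 0.653, b = sin(fδ)/sin δ ≈ 0.653.
p = a·p₁ + b·p₂ ≈ (0.393, -0.650, 0.651); φ = arcsin(p_z) ≈ 40.59°, λ = atan2(p_y, p_x) ≈ -58.87°.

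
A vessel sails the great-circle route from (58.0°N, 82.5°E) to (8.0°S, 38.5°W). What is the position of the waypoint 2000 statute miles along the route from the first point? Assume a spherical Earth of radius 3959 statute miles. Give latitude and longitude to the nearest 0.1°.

The haversine formula gives a central angle δ ≈ 1.970 rad (112.8°) between the endpoints. The total great-circle distance is δ·R ≈ 1.970 × 3959 ≈ 7798 mi, so the target fraction is f = 2000/7798 ≈ 0.256.
Interpolate at f ≈ 0.256 with slerp weights a = sin((1−f)δ)/sin δ ≈ 1.079, b = sin(fδ)/sin δ ≈ 0.525.
p = a·p₁ + b·p₂ ≈ (0.482, 0.243, 0.842); φ = arcsin(p_z) ≈ 57.35°, λ = atan2(p_y, p_x) ≈ 26.79°.

≈ (57.3°N, 26.8°E)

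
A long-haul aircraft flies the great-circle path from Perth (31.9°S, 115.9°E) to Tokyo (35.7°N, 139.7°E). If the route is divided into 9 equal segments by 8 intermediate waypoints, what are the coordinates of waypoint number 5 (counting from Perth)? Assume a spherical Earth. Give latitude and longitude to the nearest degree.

Convert each endpoint to a unit vector on the sphere (x = cos φ cos λ, y = cos φ sin λ, z = sin φ).
The central angle between the endpoints is δ = arccos(p₁·p₂) ≈ 1.242 rad (71.2°).
Interpolate at f = 5/9 with slerp weights a = sin((1−f)δ)/sin δ ≈ 0.554, b = sin(fδ)/sin δ ≈ 0.673.
p = a·p₁ + b·p₂ ≈ (-0.622, 0.777, 0.100); φ = arcsin(p_z) ≈ 5.72°, λ = atan2(p_y, p_x) ≈ 128.70°.

≈ 6°N, 129°E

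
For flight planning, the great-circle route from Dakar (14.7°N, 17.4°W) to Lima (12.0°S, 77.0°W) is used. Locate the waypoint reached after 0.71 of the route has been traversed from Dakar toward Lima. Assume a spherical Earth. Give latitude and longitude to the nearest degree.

≈ 4°S, 60°W

Write both endpoints as unit vectors p₁, p₂ with components (cos φ cos λ, cos φ sin λ, sin φ).
The central angle between the endpoints is δ = arccos(p₁·p₂) ≈ 1.131 rad (64.8°).
Interpolate at f = 0.71 with slerp weights a = sin((1−f)δ)/sin δ ≈ 0.356, b = sin(fδ)/sin δ ≈ 0.795.
p = a·p₁ + b·p₂ ≈ (0.504, -0.861, -0.075); φ = arcsin(p_z) ≈ -4.30°, λ = atan2(p_y, p_x) ≈ -59.67°.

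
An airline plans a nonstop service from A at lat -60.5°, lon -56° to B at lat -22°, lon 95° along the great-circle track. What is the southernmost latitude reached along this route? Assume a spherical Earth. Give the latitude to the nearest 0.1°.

The great circle lies in the plane with unit normal n̂ = (p₁ × p₂)/|p₁ × p₂|.
Here n̂_z ≈ +0.222; the vertex latitude is φ_max = arccos|n̂_z| ≈ 77.2°.
Check via Clairaut: cos φ_max = |cos φ₁| · sin C = cos(60.5°)·sin(153.2°) ≈ 0.222, again giving ≈ 77.2°.

≈ -77.2°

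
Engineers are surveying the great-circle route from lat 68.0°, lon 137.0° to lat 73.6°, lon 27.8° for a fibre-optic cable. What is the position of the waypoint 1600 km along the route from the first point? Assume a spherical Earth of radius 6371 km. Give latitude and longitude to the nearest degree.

≈ lat 78°, lon 99°

From cos δ = sin φ₁ sin φ₂ + cos φ₁ cos φ₂ cos Δλ, the central angle is δ ≈ 0.546 rad (31.3°). The total great-circle distance is δ·R ≈ 0.546 × 6371 ≈ 3478 km, so the target fraction is f = 1600/3478 ≈ 0.460.
Interpolate at f ≈ 0.460 with slerp weights a = sin((1−f)δ)/sin δ ≈ 0.560, b = sin(fδ)/sin δ ≈ 0.479.
p = a·p₁ + b·p₂ ≈ (-0.034, 0.206, 0.978); φ = arcsin(p_z) ≈ 77.95°, λ = atan2(p_y, p_x) ≈ 99.30°.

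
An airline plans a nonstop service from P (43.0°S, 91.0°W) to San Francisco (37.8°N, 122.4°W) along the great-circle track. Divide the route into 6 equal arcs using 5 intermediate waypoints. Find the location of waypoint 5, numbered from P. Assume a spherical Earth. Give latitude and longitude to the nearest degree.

≈ (24°N, 116°W)

Write both endpoints as unit vectors p₁, p₂ with components (cos φ cos λ, cos φ sin λ, sin φ).
The central angle between the endpoints is δ = arccos(p₁·p₂) ≈ 1.495 rad (85.7°).
Interpolate at f = 5/6 with slerp weights a = sin((1−f)δ)/sin δ ≈ 0.247, b = sin(fδ)/sin δ ≈ 0.950.
p = a·p₁ + b·p₂ ≈ (-0.406, -0.815, 0.414); φ = arcsin(p_z) ≈ 24.45°, λ = atan2(p_y, p_x) ≈ -116.46°.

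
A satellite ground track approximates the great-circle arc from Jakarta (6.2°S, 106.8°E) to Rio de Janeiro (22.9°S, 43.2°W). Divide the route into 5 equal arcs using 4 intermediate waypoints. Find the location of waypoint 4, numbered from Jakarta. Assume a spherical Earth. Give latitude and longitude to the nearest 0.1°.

Convert each endpoint to a unit vector on the sphere (x = cos φ cos λ, y = cos φ sin λ, z = sin φ).
The central angle between the endpoints is δ = arccos(p₁·p₂) ≈ 2.420 rad (138.7°).
Interpolate at f = 4/5 with slerp weights a = sin((1−f)δ)/sin δ ≈ 0.705, b = sin(fδ)/sin δ ≈ 1.415.
p = a·p₁ + b·p₂ ≈ (0.747, -0.221, -0.627); φ = arcsin(p_z) ≈ -38.80°, λ = atan2(p_y, p_x) ≈ -16.48°.

≈ 38.8°S, 16.5°W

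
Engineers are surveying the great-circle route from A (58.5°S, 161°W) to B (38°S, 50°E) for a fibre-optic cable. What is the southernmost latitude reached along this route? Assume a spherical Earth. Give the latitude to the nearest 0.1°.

≈ 77.6°S

The great circle lies in the plane with unit normal n̂ = (p₁ × p₂)/|p₁ × p₂|.
Here n̂_z ≈ -0.215; the vertex latitude is φ_max = arccos|n̂_z| ≈ 77.6°.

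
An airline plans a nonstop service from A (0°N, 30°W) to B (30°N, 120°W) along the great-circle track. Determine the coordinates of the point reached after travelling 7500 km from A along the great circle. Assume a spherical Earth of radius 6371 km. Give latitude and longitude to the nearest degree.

≈ (28°N, 94°W)

Convert each endpoint to a unit vector on the sphere (x = cos φ cos λ, y = cos φ sin λ, z = sin φ).
The central angle between the endpoints is δ = arccos(p₁·p₂) ≈ 1.571 rad (90.0°). The total great-circle distance is δ·R ≈ 1.571 × 6371 ≈ 10008 km, so the target fraction is f = 7500/10008 ≈ 0.749.
Interpolate at f ≈ 0.749 with slerp weights a = sin((1−f)δ)/sin δ ≈ 0.384, b = sin(fδ)/sin δ ≈ 0.924.
p = a·p₁ + b·p₂ ≈ (-0.068, -0.884, 0.462); φ = arcsin(p_z) ≈ 27.50°, λ = atan2(p_y, p_x) ≈ -94.38°.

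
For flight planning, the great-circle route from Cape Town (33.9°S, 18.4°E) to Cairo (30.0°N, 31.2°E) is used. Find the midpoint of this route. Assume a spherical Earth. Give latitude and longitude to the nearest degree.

The haversine formula gives a central angle δ ≈ 1.135 rad (65.0°) between the endpoints.
Interpolate at f = 1/2 with slerp weights a = sin((1−f)δ)/sin δ ≈ 0.593, b = sin(fδ)/sin δ ≈ 0.593.
p = a·p₁ + b·p₂ ≈ (0.906, 0.421, -0.034); φ = arcsin(p_z) ≈ -1.96°, λ = atan2(p_y, p_x) ≈ 24.94°.

≈ 2°S, 25°E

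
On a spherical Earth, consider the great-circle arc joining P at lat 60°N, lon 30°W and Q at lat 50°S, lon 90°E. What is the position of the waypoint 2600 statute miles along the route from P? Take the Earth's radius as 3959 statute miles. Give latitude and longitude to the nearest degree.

≈ lat 39°N, lon 21°E

The haversine formula gives a central angle δ ≈ 2.539 rad (145.5°) between the endpoints. The total great-circle distance is δ·R ≈ 2.539 × 3959 ≈ 10054 mi, so the target fraction is f = 2600/10054 ≈ 0.259.
Interpolate at f ≈ 0.259 with slerp weights a = sin((1−f)δ)/sin δ ≈ 1.680, b = sin(fδ)/sin δ ≈ 1.078.
p = a·p₁ + b·p₂ ≈ (0.728, 0.273, 0.629); φ = arcsin(p_z) ≈ 39.01°, λ = atan2(p_y, p_x) ≈ 20.55°.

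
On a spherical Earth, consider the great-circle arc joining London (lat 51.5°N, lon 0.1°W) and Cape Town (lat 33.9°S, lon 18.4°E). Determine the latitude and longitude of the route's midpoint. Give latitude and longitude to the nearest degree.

Convert each endpoint to a unit vector on the sphere (x = cos φ cos λ, y = cos φ sin λ, z = sin φ).
The central angle between the endpoints is δ = arccos(p₁·p₂) ≈ 1.517 rad (86.9°).
Interpolate at f = 1/2 with slerp weights a = sin((1−f)δ)/sin δ ≈ 0.689, b = sin(fδ)/sin δ ≈ 0.689.
p = a·p₁ + b·p₂ ≈ (0.971, 0.180, 0.155); φ = arcsin(p_z) ≈ 8.91°, λ = atan2(p_y, p_x) ≈ 10.48°.

≈ lat 9°N, lon 10°E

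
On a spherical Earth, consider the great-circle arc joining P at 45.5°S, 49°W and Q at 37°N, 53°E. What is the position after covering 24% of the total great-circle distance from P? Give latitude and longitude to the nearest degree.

≈ 30°S, 17°W

Write both endpoints as unit vectors p₁, p₂ with components (cos φ cos λ, cos φ sin λ, sin φ).
The central angle between the endpoints is δ = arccos(p₁·p₂) ≈ 2.148 rad (123.1°).
Interpolate at f = 0.24 with slerp weights a = sin((1−f)δ)/sin δ ≈ 1.191, b = sin(fδ)/sin δ ≈ 0.588.
p = a·p₁ + b·p₂ ≈ (0.830, -0.255, -0.495); φ = arcsin(p_z) ≈ -29.70°, λ = atan2(p_y, p_x) ≈ -17.06°.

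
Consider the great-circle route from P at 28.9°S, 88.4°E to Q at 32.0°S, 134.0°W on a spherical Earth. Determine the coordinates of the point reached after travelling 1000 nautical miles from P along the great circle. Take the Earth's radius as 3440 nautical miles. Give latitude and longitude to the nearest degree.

≈ 42°S, 102°E

Write both endpoints as unit vectors p₁, p₂ with components (cos φ cos λ, cos φ sin λ, sin φ).
The central angle between the endpoints is δ = arccos(p₁·p₂) ≈ 1.867 rad (107.0°). The total great-circle distance is δ·R ≈ 1.867 × 3440 ≈ 6423 nmi, so the target fraction is f = 1000/6423 ≈ 0.156.
Interpolate at f ≈ 0.156 with slerp weights a = sin((1−f)δ)/sin δ ≈ 1.046, b = sin(fδ)/sin δ ≈ 0.300.
p = a·p₁ + b·p₂ ≈ (-0.151, 0.732, -0.664); φ = arcsin(p_z) ≈ -41.62°, λ = atan2(p_y, p_x) ≈ 101.65°.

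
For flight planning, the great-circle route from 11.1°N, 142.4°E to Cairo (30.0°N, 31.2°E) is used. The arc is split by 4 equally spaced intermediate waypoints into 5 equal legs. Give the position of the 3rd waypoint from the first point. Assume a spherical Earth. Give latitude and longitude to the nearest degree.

Write both endpoints as unit vectors p₁, p₂ with components (cos φ cos λ, cos φ sin λ, sin φ).
The central angle between the endpoints is δ = arccos(p₁·p₂) ≈ 1.783 rad (102.2°).
Interpolate at f = 3/5 with slerp weights a = sin((1−f)δ)/sin δ ≈ 0.669, b = sin(fδ)/sin δ ≈ 0.897.
p = a·p₁ + b·p₂ ≈ (0.144, 0.803, 0.578); φ = arcsin(p_z) ≈ 35.28°, λ = atan2(p_y, p_x) ≈ 79.82°.

≈ 35°N, 80°E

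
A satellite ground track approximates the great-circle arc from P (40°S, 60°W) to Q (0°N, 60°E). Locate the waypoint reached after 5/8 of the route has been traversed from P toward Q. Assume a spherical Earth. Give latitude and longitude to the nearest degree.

≈ (28°S, 27°E)

Write both endpoints as unit vectors p₁, p₂ with components (cos φ cos λ, cos φ sin λ, sin φ).
The central angle between the endpoints is δ = arccos(p₁·p₂) ≈ 1.964 rad (112.5°).
Interpolate at f = 5/8 with slerp weights a = sin((1−f)δ)/sin δ ≈ 0.727, b = sin(fδ)/sin δ ≈ 1.019.
p = a·p₁ + b·p₂ ≈ (0.788, 0.400, -0.467); φ = arcsin(p_z) ≈ -27.86°, λ = atan2(p_y, p_x) ≈ 26.93°.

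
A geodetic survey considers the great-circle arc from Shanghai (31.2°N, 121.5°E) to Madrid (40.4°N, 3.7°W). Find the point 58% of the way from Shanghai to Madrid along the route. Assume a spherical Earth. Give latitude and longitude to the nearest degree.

Convert each endpoint to a unit vector on the sphere (x = cos φ cos λ, y = cos φ sin λ, z = sin φ).
The central angle between the endpoints is δ = arccos(p₁·p₂) ≈ 1.611 rad (92.3°).
Interpolate at f = 0.58 with slerp weights a = sin((1−f)δ)/sin δ ≈ 0.627, b = sin(fδ)/sin δ ≈ 0.805.
p = a·p₁ + b·p₂ ≈ (0.332, 0.417, 0.846); φ = arcsin(p_z) ≈ 57.79°, λ = atan2(p_y, p_x) ≈ 51.54°.

≈ 58°N, 52°E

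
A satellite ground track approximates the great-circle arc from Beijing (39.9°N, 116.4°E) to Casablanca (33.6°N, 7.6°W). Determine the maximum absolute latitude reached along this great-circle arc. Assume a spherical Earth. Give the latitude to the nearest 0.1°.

The great circle lies in the plane with unit normal n̂ = (p₁ × p₂)/|p₁ × p₂|.
Here n̂_z ≈ -0.530; the vertex latitude is φ_max = arccos|n̂_z| ≈ 58.0°.
Check via Clairaut: cos φ_max = |cos φ₁| · sin C = cos(39.9°)·sin(43.7°) ≈ 0.530, again giving ≈ 58.0°.

≈ 58.0°N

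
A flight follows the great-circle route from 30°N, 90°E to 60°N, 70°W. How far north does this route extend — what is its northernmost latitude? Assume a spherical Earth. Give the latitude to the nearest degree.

The great circle lies in the plane with unit normal n̂ = (p₁ × p₂)/|p₁ × p₂|.
Here n̂_z ≈ -0.148; the vertex latitude is φ_max = arccos|n̂_z| ≈ 81.5°.
Check via Clairaut: cos φ_max = |cos φ₁| · sin C = cos(30.0°)·sin(9.8°) ≈ 0.148, again giving ≈ 81.5°.

≈ 81°N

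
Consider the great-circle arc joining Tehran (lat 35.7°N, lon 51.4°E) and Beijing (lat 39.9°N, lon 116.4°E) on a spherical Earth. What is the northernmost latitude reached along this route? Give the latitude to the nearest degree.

The great circle lies in the plane with unit normal n̂ = (p₁ × p₂)/|p₁ × p₂|.
Here n̂_z ≈ +0.733; the vertex latitude is φ_max = arccos|n̂_z| ≈ 42.9°.
Check via Clairaut: cos φ_max = |cos φ₁| · sin C = cos(35.7°)·sin(64.5°) ≈ 0.733, again giving ≈ 42.9°.

≈ 43°N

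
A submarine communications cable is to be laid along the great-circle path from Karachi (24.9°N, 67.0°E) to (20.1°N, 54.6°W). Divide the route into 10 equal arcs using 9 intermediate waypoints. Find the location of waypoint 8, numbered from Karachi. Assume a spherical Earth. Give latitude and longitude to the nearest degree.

The haversine formula gives a central angle δ ≈ 1.877 rad (107.6°) between the endpoints.
Interpolate at f = 8/10 with slerp weights a = sin((1−f)δ)/sin δ ≈ 0.385, b = sin(fδ)/sin δ ≈ 1.046.
p = a·p₁ + b·p₂ ≈ (0.706, -0.480, 0.522); φ = arcsin(p_z) ≈ 31.43°, λ = atan2(p_y, p_x) ≈ -34.22°.

≈ (31°N, 34°W)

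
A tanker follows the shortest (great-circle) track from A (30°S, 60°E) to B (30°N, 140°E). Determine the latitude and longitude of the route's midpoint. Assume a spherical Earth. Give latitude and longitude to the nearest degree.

Convert each endpoint to a unit vector on the sphere (x = cos φ cos λ, y = cos φ sin λ, z = sin φ).
The central angle between the endpoints is δ = arccos(p₁·p₂) ≈ 1.691 rad (96.9°).
Interpolate at f = 1/2 with slerp weights a = sin((1−f)δ)/sin δ ≈ 0.754, b = sin(fδ)/sin δ ≈ 0.754.
p = a·p₁ + b·p₂ ≈ (-0.174, 0.985, 0.000); φ = arcsin(p_z) ≈ 0.00°, λ = atan2(p_y, p_x) ≈ 100.00°.

≈ (0°N, 100°E)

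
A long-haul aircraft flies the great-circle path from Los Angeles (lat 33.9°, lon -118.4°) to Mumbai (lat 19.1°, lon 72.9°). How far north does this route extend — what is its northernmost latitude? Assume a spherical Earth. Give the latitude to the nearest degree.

The great circle lies in the plane with unit normal n̂ = (p₁ × p₂)/|p₁ × p₂|.
Here n̂_z ≈ -0.190; the vertex latitude is φ_max = arccos|n̂_z| ≈ 79.1°.
Check via Clairaut: cos φ_max = |cos φ₁| · sin C = cos(33.9°)·sin(13.2°) ≈ 0.190, again giving ≈ 79.1°.

≈ 79°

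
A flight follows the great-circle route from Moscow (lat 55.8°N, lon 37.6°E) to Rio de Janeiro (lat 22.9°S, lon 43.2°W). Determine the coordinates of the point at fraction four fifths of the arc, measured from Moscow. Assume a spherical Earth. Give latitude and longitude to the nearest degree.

≈ lat 5°S, lon 31°W

Write both endpoints as unit vectors p₁, p₂ with components (cos φ cos λ, cos φ sin λ, sin φ).
The central angle between the endpoints is δ = arccos(p₁·p₂) ≈ 1.812 rad (103.8°).
Interpolate at f = 4/5 with slerp weights a = sin((1−f)δ)/sin δ ≈ 0.365, b = sin(fδ)/sin δ ≈ 1.022.
p = a·p₁ + b·p₂ ≈ (0.849, -0.519, -0.096); φ = arcsin(p_z) ≈ -5.50°, λ = atan2(p_y, p_x) ≈ -31.46°.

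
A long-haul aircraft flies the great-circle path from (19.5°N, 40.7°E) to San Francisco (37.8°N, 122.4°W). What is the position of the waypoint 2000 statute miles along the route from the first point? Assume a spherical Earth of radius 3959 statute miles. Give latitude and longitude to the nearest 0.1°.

≈ (47.0°N, 29.8°E)

Convert each endpoint to a unit vector on the sphere (x = cos φ cos λ, y = cos φ sin λ, z = sin φ).
The central angle between the endpoints is δ = arccos(p₁·p₂) ≈ 2.104 rad (120.5°). The total great-circle distance is δ·R ≈ 2.104 × 3959 ≈ 8329 mi, so the target fraction is f = 2000/8329 ≈ 0.240.
Interpolate at f ≈ 0.240 with slerp weights a = sin((1−f)δ)/sin δ ≈ 1.161, b = sin(fδ)/sin δ ≈ 0.562.
p = a·p₁ + b·p₂ ≈ (0.592, 0.339, 0.732); φ = arcsin(p_z) ≈ 47.04°, λ = atan2(p_y, p_x) ≈ 29.78°.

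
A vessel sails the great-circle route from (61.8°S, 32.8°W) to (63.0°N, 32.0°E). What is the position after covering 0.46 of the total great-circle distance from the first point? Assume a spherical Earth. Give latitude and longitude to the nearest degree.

≈ (4°S, 3°W)

Convert each endpoint to a unit vector on the sphere (x = cos φ cos λ, y = cos φ sin λ, z = sin φ).
The central angle between the endpoints is δ = arccos(p₁·p₂) ≈ 2.338 rad (133.9°).
Interpolate at f = 0.46 with slerp weights a = sin((1−f)δ)/sin δ ≈ 1.323, b = sin(fδ)/sin δ ≈ 1.222.
p = a·p₁ + b·p₂ ≈ (0.996, -0.045, -0.078); φ = arcsin(p_z) ≈ -4.45°, λ = atan2(p_y, p_x) ≈ -2.58°.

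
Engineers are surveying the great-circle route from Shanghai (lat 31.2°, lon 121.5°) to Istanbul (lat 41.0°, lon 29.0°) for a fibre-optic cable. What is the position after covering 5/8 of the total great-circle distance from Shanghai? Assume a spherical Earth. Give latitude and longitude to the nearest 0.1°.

≈ lat 47.3°, lon 65.9°

The haversine formula gives a central angle δ ≈ 1.254 rad (71.8°) between the endpoints.
Interpolate at f = 5/8 with slerp weights a = sin((1−f)δ)/sin δ ≈ 0.477, b = sin(fδ)/sin δ ≈ 0.743.
p = a·p₁ + b·p₂ ≈ (0.277, 0.620, 0.734); φ = arcsin(p_z) ≈ 47.25°, λ = atan2(p_y, p_x) ≈ 65.89°.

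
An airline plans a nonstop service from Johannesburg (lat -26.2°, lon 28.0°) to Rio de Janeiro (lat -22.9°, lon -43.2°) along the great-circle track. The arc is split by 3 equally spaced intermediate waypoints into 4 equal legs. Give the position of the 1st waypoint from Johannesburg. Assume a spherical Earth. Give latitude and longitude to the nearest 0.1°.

Convert each endpoint to a unit vector on the sphere (x = cos φ cos λ, y = cos φ sin λ, z = sin φ).
The central angle between the endpoints is δ = arccos(p₁·p₂) ≈ 1.117 rad (64.0°).
Interpolate at f = 1/4 with slerp weights a = sin((1−f)δ)/sin δ ≈ 0.827, b = sin(fδ)/sin δ ≈ 0.307.
p = a·p₁ + b·p₂ ≈ (0.861, 0.155, -0.484); φ = arcsin(p_z) ≈ -28.97°, λ = atan2(p_y, p_x) ≈ 10.20°.

≈ lat -29.0°, lon 10.2°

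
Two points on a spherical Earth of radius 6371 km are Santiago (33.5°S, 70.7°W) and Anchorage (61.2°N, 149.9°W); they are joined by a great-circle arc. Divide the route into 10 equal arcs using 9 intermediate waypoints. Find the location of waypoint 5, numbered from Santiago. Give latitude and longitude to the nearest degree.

≈ 17°N, 98°W

Write both endpoints as unit vectors p₁, p₂ with components (cos φ cos λ, cos φ sin λ, sin φ).
The central angle between the endpoints is δ = arccos(p₁·p₂) ≈ 1.991 rad (114.1°).
Interpolate at f = 5/10 with slerp weights a = sin((1−f)δ)/sin δ ≈ 0.919, b = sin(fδ)/sin δ ≈ 0.919.
p = a·p₁ + b·p₂ ≈ (-0.130, -0.946, 0.298); φ = arcsin(p_z) ≈ 17.35°, λ = atan2(p_y, p_x) ≈ -97.81°.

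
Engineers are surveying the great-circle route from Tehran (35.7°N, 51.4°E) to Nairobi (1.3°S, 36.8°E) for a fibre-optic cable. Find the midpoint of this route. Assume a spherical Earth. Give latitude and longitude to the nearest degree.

Convert each endpoint to a unit vector on the sphere (x = cos φ cos λ, y = cos φ sin λ, z = sin φ).
The central angle between the endpoints is δ = arccos(p₁·p₂) ≈ 0.688 rad (39.4°).
Interpolate at f = 1/2 with slerp weights a = sin((1−f)δ)/sin δ ≈ 0.531, b = sin(fδ)/sin δ ≈ 0.531.
p = a·p₁ + b·p₂ ≈ (0.694, 0.655, 0.298); φ = arcsin(p_z) ≈ 17.33°, λ = atan2(p_y, p_x) ≈ 43.34°.

≈ 17°N, 43°E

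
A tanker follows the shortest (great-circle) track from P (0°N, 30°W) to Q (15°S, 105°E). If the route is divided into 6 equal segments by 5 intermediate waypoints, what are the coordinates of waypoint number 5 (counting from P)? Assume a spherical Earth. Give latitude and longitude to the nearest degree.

The haversine formula gives a central angle δ ≈ 2.323 rad (133.1°) between the endpoints.
Interpolate at f = 5/6 with slerp weights a = sin((1−f)δ)/sin δ ≈ 0.517, b = sin(fδ)/sin δ ≈ 1.279.
p = a·p₁ + b·p₂ ≈ (0.128, 0.935, -0.331); φ = arcsin(p_z) ≈ -19.33°, λ = atan2(p_y, p_x) ≈ 82.21°.

≈ (19°S, 82°E)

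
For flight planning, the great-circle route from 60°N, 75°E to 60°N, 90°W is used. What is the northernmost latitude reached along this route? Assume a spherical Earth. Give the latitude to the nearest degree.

≈ 86°N

The great circle lies in the plane with unit normal n̂ = (p₁ × p₂)/|p₁ × p₂|.
Here n̂_z ≈ -0.075; the vertex latitude is φ_max = arccos|n̂_z| ≈ 85.7°.
Check via Clairaut: cos φ_max = |cos φ₁| · sin C = cos(60.0°)·sin(8.6°) ≈ 0.075, again giving ≈ 85.7°.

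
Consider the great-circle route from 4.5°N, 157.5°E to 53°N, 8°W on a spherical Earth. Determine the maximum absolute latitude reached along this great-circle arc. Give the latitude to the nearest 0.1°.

The great circle lies in the plane with unit normal n̂ = (p₁ × p₂)/|p₁ × p₂|.
Here n̂_z ≈ -0.176; the vertex latitude is φ_max = arccos|n̂_z| ≈ 79.9°.

≈ 79.9°N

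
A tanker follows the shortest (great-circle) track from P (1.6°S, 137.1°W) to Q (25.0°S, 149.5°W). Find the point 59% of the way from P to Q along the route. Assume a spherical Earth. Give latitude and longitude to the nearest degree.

≈ (15°S, 144°W)

Write both endpoints as unit vectors p₁, p₂ with components (cos φ cos λ, cos φ sin λ, sin φ).
The central angle between the endpoints is δ = arccos(p₁·p₂) ≈ 0.459 rad (26.3°).
Interpolate at f = 0.59 with slerp weights a = sin((1−f)δ)/sin δ ≈ 0.422, b = sin(fδ)/sin δ ≈ 0.604.
p = a·p₁ + b·p₂ ≈ (-0.781, -0.565, -0.267); φ = arcsin(p_z) ≈ -15.48°, λ = atan2(p_y, p_x) ≈ -144.10°.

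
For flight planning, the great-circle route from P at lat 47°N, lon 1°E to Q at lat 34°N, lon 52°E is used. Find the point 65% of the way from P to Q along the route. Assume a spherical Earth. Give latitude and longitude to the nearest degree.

From cos δ = sin φ₁ sin φ₂ + cos φ₁ cos φ₂ cos Δλ, the central angle is δ ≈ 0.700 rad (40.1°).
Interpolate at f = 0.65 with slerp weights a = sin((1−f)δ)/sin δ ≈ 0.377, b = sin(fδ)/sin δ ≈ 0.682.
p = a·p₁ + b·p₂ ≈ (0.605, 0.450, 0.657); φ = arcsin(p_z) ≈ 41.06°, λ = atan2(p_y, p_x) ≈ 36.65°.

≈ lat 41°N, lon 37°E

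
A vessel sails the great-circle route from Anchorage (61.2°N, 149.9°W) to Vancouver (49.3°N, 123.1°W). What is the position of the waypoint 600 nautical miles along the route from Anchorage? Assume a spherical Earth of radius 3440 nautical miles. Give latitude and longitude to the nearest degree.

Write both endpoints as unit vectors p₁, p₂ with components (cos φ cos λ, cos φ sin λ, sin φ).
The central angle between the endpoints is δ = arccos(p₁·p₂) ≈ 0.334 rad (19.1°). The total great-circle distance is δ·R ≈ 0.334 × 3440 ≈ 1149 nmi, so the target fraction is f = 600/1149 ≈ 0.522.
Interpolate at f ≈ 0.522 with slerp weights a = sin((1−f)δ)/sin δ ≈ 0.485, b = sin(fδ)/sin δ ≈ 0.529.
p = a·p₁ + b·p₂ ≈ (-0.391, -0.406, 0.826); φ = arcsin(p_z) ≈ 55.70°, λ = atan2(p_y, p_x) ≈ -133.86°.

≈ 56°N, 134°W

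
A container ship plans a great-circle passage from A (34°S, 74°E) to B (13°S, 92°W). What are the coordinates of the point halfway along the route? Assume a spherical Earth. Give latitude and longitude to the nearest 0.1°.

≈ (71.5°S, 42.3°W)

Write both endpoints as unit vectors p₁, p₂ with components (cos φ cos λ, cos φ sin λ, sin φ).
The central angle between the endpoints is δ = arccos(p₁·p₂) ≈ 2.289 rad (131.1°).
Interpolate at f = 1/2 with slerp weights a = sin((1−f)δ)/sin δ ≈ 1.209, b = sin(fδ)/sin δ ≈ 1.209.
p = a·p₁ + b·p₂ ≈ (0.235, -0.214, -0.948); φ = arcsin(p_z) ≈ -71.47°, λ = atan2(p_y, p_x) ≈ -42.28°.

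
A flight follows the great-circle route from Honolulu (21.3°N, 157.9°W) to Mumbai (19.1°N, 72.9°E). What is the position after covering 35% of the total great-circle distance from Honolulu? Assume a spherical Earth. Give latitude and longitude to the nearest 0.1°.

≈ 38.9°N, 159.2°E

Convert each endpoint to a unit vector on the sphere (x = cos φ cos λ, y = cos φ sin λ, z = sin φ).
The central angle between the endpoints is δ = arccos(p₁·p₂) ≈ 2.024 rad (115.9°).
Interpolate at f = 0.35 with slerp weights a = sin((1−f)δ)/sin δ ≈ 1.076, b = sin(fδ)/sin δ ≈ 0.723.
p = a·p₁ + b·p₂ ≈ (-0.728, 0.276, 0.628); φ = arcsin(p_z) ≈ 38.87°, λ = atan2(p_y, p_x) ≈ 159.22°.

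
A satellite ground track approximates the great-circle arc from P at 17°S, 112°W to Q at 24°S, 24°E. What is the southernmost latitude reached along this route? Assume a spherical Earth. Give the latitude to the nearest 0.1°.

≈ 45.1°S

The great circle lies in the plane with unit normal n̂ = (p₁ × p₂)/|p₁ × p₂|.
Here n̂_z ≈ +0.705; the vertex latitude is φ_max = arccos|n̂_z| ≈ 45.1°.
Check via Clairaut: cos φ_max = |cos φ₁| · sin C = cos(17.0°)·sin(132.5°) ≈ 0.705, again giving ≈ 45.1°.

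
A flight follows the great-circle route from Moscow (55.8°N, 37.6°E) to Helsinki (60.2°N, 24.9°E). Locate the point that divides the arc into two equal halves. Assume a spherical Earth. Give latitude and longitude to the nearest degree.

The haversine formula gives a central angle δ ≈ 0.140 rad (8.0°) between the endpoints.
Interpolate at f = 1/2 with slerp weights a = sin((1−f)δ)/sin δ ≈ 0.501, b = sin(fδ)/sin δ ≈ 0.501.
p = a·p₁ + b·p₂ ≈ (0.449, 0.277, 0.850); φ = arcsin(p_z) ≈ 58.16°, λ = atan2(p_y, p_x) ≈ 31.64°.

≈ (58°N, 32°E)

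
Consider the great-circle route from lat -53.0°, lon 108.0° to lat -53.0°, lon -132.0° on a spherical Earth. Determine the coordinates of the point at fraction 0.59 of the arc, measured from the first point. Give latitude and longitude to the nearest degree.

Convert each endpoint to a unit vector on the sphere (x = cos φ cos λ, y = cos φ sin λ, z = sin φ).
The central angle between the endpoints is δ = arccos(p₁·p₂) ≈ 1.096 rad (62.8°).
Interpolate at f = 0.59 with slerp weights a = sin((1−f)δ)/sin δ ≈ 0.488, b = sin(fδ)/sin δ ≈ 0.678.
p = a·p₁ + b·p₂ ≈ (-0.364, -0.023, -0.931); φ = arcsin(p_z) ≈ -68.63°, λ = atan2(p_y, p_x) ≈ -176.32°.

≈ lat -69°, lon -176°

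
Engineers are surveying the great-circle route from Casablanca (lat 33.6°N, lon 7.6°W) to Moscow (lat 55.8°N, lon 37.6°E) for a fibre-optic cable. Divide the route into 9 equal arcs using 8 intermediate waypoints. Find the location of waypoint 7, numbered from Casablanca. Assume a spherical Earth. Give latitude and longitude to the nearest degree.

From cos δ = sin φ₁ sin φ₂ + cos φ₁ cos φ₂ cos Δλ, the central angle is δ ≈ 0.664 rad (38.0°).
Interpolate at f = 7/9 with slerp weights a = sin((1−f)δ)/sin δ ≈ 0.239, b = sin(fδ)/sin δ ≈ 0.801.
p = a·p₁ + b·p₂ ≈ (0.554, 0.249, 0.795); φ = arcsin(p_z) ≈ 52.63°, λ = atan2(p_y, p_x) ≈ 24.17°.

≈ lat 53°N, lon 24°E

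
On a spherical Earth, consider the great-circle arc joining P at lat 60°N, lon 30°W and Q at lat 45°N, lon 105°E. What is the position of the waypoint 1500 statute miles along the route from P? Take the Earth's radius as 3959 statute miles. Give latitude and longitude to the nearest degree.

From cos δ = sin φ₁ sin φ₂ + cos φ₁ cos φ₂ cos Δλ, the central angle is δ ≈ 1.200 rad (68.8°). The total great-circle distance is δ·R ≈ 1.200 × 3959 ≈ 4751 mi, so the target fraction is f = 1500/4751 ≈ 0.316.
Interpolate at f ≈ 0.316 with slerp weights a = sin((1−f)δ)/sin δ ≈ 0.785, b = sin(fδ)/sin δ ≈ 0.397.
p = a·p₁ + b·p₂ ≈ (0.267, 0.075, 0.961); φ = arcsin(p_z) ≈ 73.88°, λ = atan2(p_y, p_x) ≈ 15.62°.

≈ lat 74°N, lon 16°E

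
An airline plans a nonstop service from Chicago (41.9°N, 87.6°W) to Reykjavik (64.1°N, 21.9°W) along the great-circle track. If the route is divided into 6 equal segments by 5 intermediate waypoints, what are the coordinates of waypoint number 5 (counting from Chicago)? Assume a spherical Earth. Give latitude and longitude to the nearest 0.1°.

From cos δ = sin φ₁ sin φ₂ + cos φ₁ cos φ₂ cos Δλ, the central angle is δ ≈ 0.746 rad (42.7°).
Interpolate at f = 5/6 with slerp weights a = sin((1−f)δ)/sin δ ≈ 0.183, b = sin(fδ)/sin δ ≈ 0.858.
p = a·p₁ + b·p₂ ≈ (0.353, -0.276, 0.894); φ = arcsin(p_z) ≈ 63.37°, λ = atan2(p_y, p_x) ≈ -37.95°.

≈ 63.4°N, 38.0°W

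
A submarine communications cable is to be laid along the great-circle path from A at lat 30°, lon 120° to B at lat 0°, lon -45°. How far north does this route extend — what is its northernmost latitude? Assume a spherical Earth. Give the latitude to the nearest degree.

The great circle lies in the plane with unit normal n̂ = (p₁ × p₂)/|p₁ × p₂|.
Here n̂_z ≈ -0.409; the vertex latitude is φ_max = arccos|n̂_z| ≈ 65.9°.
Check via Clairaut: cos φ_max = |cos φ₁| · sin C = cos(30.0°)·sin(28.2°) ≈ 0.409, again giving ≈ 65.9°.

≈ 66°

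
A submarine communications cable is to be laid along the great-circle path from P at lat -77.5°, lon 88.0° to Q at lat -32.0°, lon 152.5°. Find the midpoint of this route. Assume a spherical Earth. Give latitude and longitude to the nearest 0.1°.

≈ lat -57.5°, lon 140.8°

Convert each endpoint to a unit vector on the sphere (x = cos φ cos λ, y = cos φ sin λ, z = sin φ).
The central angle between the endpoints is δ = arccos(p₁·p₂) ≈ 0.932 rad (53.4°).
Interpolate at f = 1/2 with slerp weights a = sin((1−f)δ)/sin δ ≈ 0.560, b = sin(fδ)/sin δ ≈ 0.560.
p = a·p₁ + b·p₂ ≈ (-0.417, 0.340, -0.843); φ = arcsin(p_z) ≈ -57.45°, λ = atan2(p_y, p_x) ≈ 140.77°.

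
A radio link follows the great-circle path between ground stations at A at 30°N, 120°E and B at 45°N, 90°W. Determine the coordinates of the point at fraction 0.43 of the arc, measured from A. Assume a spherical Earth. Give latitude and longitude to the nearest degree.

≈ 67°N, 158°E

Write both endpoints as unit vectors p₁, p₂ with components (cos φ cos λ, cos φ sin λ, sin φ).
The central angle between the endpoints is δ = arccos(p₁·p₂) ≈ 1.749 rad (100.2°).
Interpolate at f = 0.43 with slerp weights a = sin((1−f)δ)/sin δ ≈ 0.853, b = sin(fδ)/sin δ ≈ 0.694.
p = a·p₁ + b·p₂ ≈ (-0.369, 0.149, 0.917); φ = arcsin(p_z) ≈ 66.52°, λ = atan2(p_y, p_x) ≈ 158.01°.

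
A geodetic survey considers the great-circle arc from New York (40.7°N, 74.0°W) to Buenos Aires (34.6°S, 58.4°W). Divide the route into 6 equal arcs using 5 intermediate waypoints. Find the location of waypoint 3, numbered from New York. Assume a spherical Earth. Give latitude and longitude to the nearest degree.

The haversine formula gives a central angle δ ≈ 1.338 rad (76.7°) between the endpoints.
Interpolate at f = 3/6 with slerp weights a = sin((1−f)δ)/sin δ ≈ 0.637, b = sin(fδ)/sin δ ≈ 0.637.
p = a·p₁ + b·p₂ ≈ (0.408, -0.911, 0.054); φ = arcsin(p_z) ≈ 3.08°, λ = atan2(p_y, p_x) ≈ -65.88°.

≈ 3°N, 66°W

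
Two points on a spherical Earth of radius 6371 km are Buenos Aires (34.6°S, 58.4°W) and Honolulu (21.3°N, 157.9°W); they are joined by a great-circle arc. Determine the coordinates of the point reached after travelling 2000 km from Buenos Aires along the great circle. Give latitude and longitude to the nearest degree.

Convert each endpoint to a unit vector on the sphere (x = cos φ cos λ, y = cos φ sin λ, z = sin φ).
The central angle between the endpoints is δ = arccos(p₁·p₂) ≈ 1.910 rad (109.4°). The total great-circle distance is δ·R ≈ 1.910 × 6371 ≈ 12169 km, so the target fraction is f = 2000/12169 ≈ 0.164.
Interpolate at f ≈ 0.164 with slerp weights a = sin((1−f)δ)/sin δ ≈ 1.060, b = sin(fδ)/sin δ ≈ 0.327.
p = a·p₁ + b·p₂ ≈ (0.175, -0.858, -0.483); φ = arcsin(p_z) ≈ -28.88°, λ = atan2(p_y, p_x) ≈ -78.50°.

≈ 29°S, 79°W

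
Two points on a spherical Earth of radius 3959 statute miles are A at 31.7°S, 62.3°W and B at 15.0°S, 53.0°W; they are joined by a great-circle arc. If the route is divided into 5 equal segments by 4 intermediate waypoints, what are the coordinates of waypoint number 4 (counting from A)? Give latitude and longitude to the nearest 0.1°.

≈ 18.4°S, 54.7°W

Convert each endpoint to a unit vector on the sphere (x = cos φ cos λ, y = cos φ sin λ, z = sin φ).
The central angle between the endpoints is δ = arccos(p₁·p₂) ≈ 0.327 rad (18.7°).
Interpolate at f = 4/5 with slerp weights a = sin((1−f)δ)/sin δ ≈ 0.203, b = sin(fδ)/sin δ ≈ 0.805.
p = a·p₁ + b·p₂ ≈ (0.549, -0.774, -0.315); φ = arcsin(p_z) ≈ -18.38°, λ = atan2(p_y, p_x) ≈ -54.69°.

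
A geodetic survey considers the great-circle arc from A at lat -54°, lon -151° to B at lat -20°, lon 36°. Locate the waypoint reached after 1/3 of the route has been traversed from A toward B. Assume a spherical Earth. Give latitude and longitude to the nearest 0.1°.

Convert each endpoint to a unit vector on the sphere (x = cos φ cos λ, y = cos φ sin λ, z = sin φ).
The central angle between the endpoints is δ = arccos(p₁·p₂) ≈ 1.846 rad (105.8°).
Interpolate at f = 1/3 with slerp weights a = sin((1−f)δ)/sin δ ≈ 0.979, b = sin(fδ)/sin δ ≈ 0.600.
p = a·p₁ + b·p₂ ≈ (-0.048, 0.052, -0.998); φ = arcsin(p_z) ≈ -85.95°, λ = atan2(p_y, p_x) ≈ 132.41°.

≈ lat -86.0°, lon 132.4°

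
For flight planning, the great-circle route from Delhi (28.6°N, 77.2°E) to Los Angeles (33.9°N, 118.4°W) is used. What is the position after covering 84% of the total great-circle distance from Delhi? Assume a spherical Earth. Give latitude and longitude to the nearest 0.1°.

≈ (51.6°N, 126.1°W)

Convert each endpoint to a unit vector on the sphere (x = cos φ cos λ, y = cos φ sin λ, z = sin φ).
The central angle between the endpoints is δ = arccos(p₁·p₂) ≈ 2.021 rad (115.8°).
Interpolate at f = 0.84 with slerp weights a = sin((1−f)δ)/sin δ ≈ 0.353, b = sin(fδ)/sin δ ≈ 1.102.
p = a·p₁ + b·p₂ ≈ (-0.366, -0.502, 0.783); φ = arcsin(p_z) ≈ 51.57°, λ = atan2(p_y, p_x) ≈ -126.10°.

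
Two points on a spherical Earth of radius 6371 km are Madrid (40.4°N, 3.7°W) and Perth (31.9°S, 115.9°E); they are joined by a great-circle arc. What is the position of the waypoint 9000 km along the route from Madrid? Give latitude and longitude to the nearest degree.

From cos δ = sin φ₁ sin φ₂ + cos φ₁ cos φ₂ cos Δλ, the central angle is δ ≈ 2.294 rad (131.4°). The total great-circle distance is δ·R ≈ 2.294 × 6371 ≈ 14615 km, so the target fraction is f = 9000/14615 ≈ 0.616.
Interpolate at f ≈ 0.616 with slerp weights a = sin((1−f)δ)/sin δ ≈ 1.029, b = sin(fδ)/sin δ ≈ 1.317.
p = a·p₁ + b·p₂ ≈ (0.294, 0.955, -0.029); φ = arcsin(p_z) ≈ -1.66°, λ = atan2(p_y, p_x) ≈ 72.91°.

≈ 2°S, 73°E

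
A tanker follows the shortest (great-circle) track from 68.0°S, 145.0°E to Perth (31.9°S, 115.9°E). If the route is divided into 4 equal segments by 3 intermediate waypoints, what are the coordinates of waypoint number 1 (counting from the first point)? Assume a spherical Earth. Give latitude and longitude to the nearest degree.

≈ 60°S, 132°E

Convert each endpoint to a unit vector on the sphere (x = cos φ cos λ, y = cos φ sin λ, z = sin φ).
The central angle between the endpoints is δ = arccos(p₁·p₂) ≈ 0.695 rad (39.8°).
Interpolate at f = 1/4 with slerp weights a = sin((1−f)δ)/sin δ ≈ 0.778, b = sin(fδ)/sin δ ≈ 0.270.
p = a·p₁ + b·p₂ ≈ (-0.339, 0.373, -0.864); φ = arcsin(p_z) ≈ -59.73°, λ = atan2(p_y, p_x) ≈ 132.22°.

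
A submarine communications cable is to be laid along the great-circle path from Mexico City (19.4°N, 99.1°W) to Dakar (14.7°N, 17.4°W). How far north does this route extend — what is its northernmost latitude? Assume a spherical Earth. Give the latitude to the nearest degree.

The great circle lies in the plane with unit normal n̂ = (p₁ × p₂)/|p₁ × p₂|.
Here n̂_z ≈ +0.925; the vertex latitude is φ_max = arccos|n̂_z| ≈ 22.4°.
Check via Clairaut: cos φ_max = |cos φ₁| · sin C = cos(19.4°)·sin(78.6°) ≈ 0.925, again giving ≈ 22.4°.

≈ 22°N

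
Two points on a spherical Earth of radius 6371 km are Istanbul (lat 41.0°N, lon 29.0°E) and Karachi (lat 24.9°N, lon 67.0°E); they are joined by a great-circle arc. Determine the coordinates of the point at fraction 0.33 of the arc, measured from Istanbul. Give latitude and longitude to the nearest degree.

≈ lat 37°N, lon 43°E

Convert each endpoint to a unit vector on the sphere (x = cos φ cos λ, y = cos φ sin λ, z = sin φ).
The central angle between the endpoints is δ = arccos(p₁·p₂) ≈ 0.617 rad (35.3°).
Interpolate at f = 0.33 with slerp weights a = sin((1−f)δ)/sin δ ≈ 0.694, b = sin(fδ)/sin δ ≈ 0.349.
p = a·p₁ + b·p₂ ≈ (0.582, 0.546, 0.603); φ = arcsin(p_z) ≈ 37.06°, λ = atan2(p_y, p_x) ≈ 43.16°.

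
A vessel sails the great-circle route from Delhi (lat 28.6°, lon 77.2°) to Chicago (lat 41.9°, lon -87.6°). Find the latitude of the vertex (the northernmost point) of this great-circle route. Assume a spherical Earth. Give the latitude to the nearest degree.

≈ 80°

The great circle lies in the plane with unit normal n̂ = (p₁ × p₂)/|p₁ × p₂|.
Here n̂_z ≈ -0.180; the vertex latitude is φ_max = arccos|n̂_z| ≈ 79.6°.
Check via Clairaut: cos φ_max = |cos φ₁| · sin C = cos(28.6°)·sin(11.8°) ≈ 0.180, again giving ≈ 79.6°.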